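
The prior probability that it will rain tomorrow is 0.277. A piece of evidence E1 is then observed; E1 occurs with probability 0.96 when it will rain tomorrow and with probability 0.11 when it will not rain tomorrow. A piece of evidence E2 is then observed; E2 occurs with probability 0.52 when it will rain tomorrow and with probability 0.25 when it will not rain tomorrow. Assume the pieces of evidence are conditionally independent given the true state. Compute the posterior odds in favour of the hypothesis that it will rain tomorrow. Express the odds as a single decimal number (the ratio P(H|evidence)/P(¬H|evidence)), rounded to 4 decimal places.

Posterior odds ≈ 6.9548

Prior odds = 0.277/(1−0.277) = 0.38313.
Likelihood ratio for E1 = 0.96/0.11 = 8.7273.
Likelihood ratio for E2 = 0.52/0.25 = 2.0800.
Posterior odds = prior odds × LR₁ × LR₂ = 6.9548.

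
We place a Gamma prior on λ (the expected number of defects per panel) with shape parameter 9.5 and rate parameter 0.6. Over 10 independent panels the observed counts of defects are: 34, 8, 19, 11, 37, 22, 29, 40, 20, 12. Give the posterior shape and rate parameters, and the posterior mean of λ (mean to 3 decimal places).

Posterior: Gamma(shape=241.5, rate=10.6); mean ≈ 22.783

The Poisson likelihood adds the total count to the shape and the number of exposure periods to the rate. Here ∑xᵢ = 232 and n = 10, so shape 9.5→241.5 and rate 0.6→10.6.
Posterior mean = shape/rate = 241.5/10.6 = 22.783.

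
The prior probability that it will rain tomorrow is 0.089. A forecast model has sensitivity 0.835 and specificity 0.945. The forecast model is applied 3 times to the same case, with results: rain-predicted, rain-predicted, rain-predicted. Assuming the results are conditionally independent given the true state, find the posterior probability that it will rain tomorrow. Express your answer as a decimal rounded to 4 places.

With H the event that it will rain tomorrow, the joint likelihood of the observed sequence is P(data|H) = 0.835·0.835·0.835 = 0.58218 and P(data|¬H) = 0.055·0.055·0.055 = 0.00016637.
Bayes: P(H|data) = 0.089·0.58218 / (0.089·0.58218 + 0.911·0.00016637) = 0.051814/0.051966 = 0.9971.

Posterior P(H) ≈ 0.9971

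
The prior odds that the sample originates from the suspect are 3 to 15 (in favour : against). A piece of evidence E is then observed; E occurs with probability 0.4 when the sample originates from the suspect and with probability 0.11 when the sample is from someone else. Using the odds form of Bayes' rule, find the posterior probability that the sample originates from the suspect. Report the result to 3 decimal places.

Posterior probability ≈ 0.421

Prior odds = 3/15 = 0.20000. In log-odds, ln(0.20000) = -1.6094.
Add log likelihood ratio: ln(3.6364) = 1.2910.
Posterior log-odds = -0.31845, so posterior odds = exp(-0.31845) = 0.72727. Converting, P(H|E) = 0.72727/1.7273 = 0.421.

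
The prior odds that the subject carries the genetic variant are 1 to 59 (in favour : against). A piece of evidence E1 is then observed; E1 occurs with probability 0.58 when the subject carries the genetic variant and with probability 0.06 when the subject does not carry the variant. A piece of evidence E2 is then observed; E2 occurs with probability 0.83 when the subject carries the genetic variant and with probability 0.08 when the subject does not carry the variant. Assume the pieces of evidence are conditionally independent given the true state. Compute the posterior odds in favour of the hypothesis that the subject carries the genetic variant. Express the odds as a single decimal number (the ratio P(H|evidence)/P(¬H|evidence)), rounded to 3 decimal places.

Prior odds = 1/59 = 0.016949.
Likelihood ratio for E1 = 0.58/0.06 = 9.6667.
Likelihood ratio for E2 = 0.83/0.08 = 10.375.
Posterior odds = prior odds × LR₁ × LR₂ = 1.6999.

Posterior odds ≈ 1.700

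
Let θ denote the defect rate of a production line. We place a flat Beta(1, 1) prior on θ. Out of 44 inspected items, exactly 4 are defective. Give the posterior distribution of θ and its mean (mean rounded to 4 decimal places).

Posterior: Beta(5, 41); mean ≈ 0.1087

The binomial likelihood is conjugate to the Beta prior: with 4 successes and 40 failures, the posterior is Beta(1+4, 1+40) = Beta(5, 41).
E[θ | data] = 5/(5+41) = 0.1087.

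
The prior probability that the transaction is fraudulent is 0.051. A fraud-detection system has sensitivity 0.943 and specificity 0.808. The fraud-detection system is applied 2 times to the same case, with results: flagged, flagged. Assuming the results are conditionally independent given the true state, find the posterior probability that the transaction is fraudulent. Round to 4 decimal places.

With H the event that the transaction is fraudulent, the joint likelihood of the observed sequence is P(data|H) = 0.943·0.943 = 0.88925 and P(data|¬H) = 0.192·0.192 = 0.036864.
Bayes: P(H|data) = 0.051·0.88925 / (0.051·0.88925 + 0.949·0.036864) = 0.045352/0.080336 = 0.5645.

Posterior P(H) ≈ 0.5645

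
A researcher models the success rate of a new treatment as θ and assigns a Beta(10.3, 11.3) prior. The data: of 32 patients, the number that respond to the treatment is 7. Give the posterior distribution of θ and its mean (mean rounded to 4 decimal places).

The binomial likelihood is conjugate to the Beta prior: with 7 successes and 25 failures, the posterior is Beta(10.3+7, 11.3+25) = Beta(17.3, 36.3).
Posterior mean = α/(α+β) = 17.3/53.6 = 0.3228.

Posterior: Beta(17.3, 36.3); mean ≈ 0.3228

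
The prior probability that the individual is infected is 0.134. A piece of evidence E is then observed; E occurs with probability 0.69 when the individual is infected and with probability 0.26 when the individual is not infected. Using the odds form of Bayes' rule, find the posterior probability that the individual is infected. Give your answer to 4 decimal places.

Posterior probability ≈ 0.2911

Prior odds = 0.134/(1−0.134) = 0.15473.
Likelihood ratio for E = 0.69/0.26 = 2.6538.
Posterior odds = prior odds × LR = 0.41064.
Posterior probability = odds/(1+odds) = 0.41064/1.4106 = 0.2911.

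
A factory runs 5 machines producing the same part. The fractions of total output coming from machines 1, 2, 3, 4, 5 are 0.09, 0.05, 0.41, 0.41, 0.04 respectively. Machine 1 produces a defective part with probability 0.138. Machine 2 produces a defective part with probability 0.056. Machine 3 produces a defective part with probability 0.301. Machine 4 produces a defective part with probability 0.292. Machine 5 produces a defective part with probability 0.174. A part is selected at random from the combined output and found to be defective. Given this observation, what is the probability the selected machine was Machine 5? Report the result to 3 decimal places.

Posterior probability ≈ 0.026

Tabulate prior·likelihood by source: [1] prior 0.09, lik 0.138, product 0.01242; [2] prior 0.05, lik 0.056, product 0.002800; [3] prior 0.41, lik 0.301, product 0.1234; [4] prior 0.41, lik 0.292, product 0.1197; [5] prior 0.04, lik 0.174, product 0.006960.
Normalizing constant = 0.26531; the posterior for Machine 5 is its product over the sum, 0.006960/0.26531 = 0.026.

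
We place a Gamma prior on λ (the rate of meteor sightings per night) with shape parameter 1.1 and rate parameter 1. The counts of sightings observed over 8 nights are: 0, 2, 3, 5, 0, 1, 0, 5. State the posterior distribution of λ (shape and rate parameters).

Posterior: Gamma(shape=17.1, rate=9)

Total count ∑xᵢ = 16 over n = 8 nights.
Gamma is conjugate to the Poisson likelihood: posterior is Gamma(shape = 1.1+16 = 17.1, rate = 1+8 = 9).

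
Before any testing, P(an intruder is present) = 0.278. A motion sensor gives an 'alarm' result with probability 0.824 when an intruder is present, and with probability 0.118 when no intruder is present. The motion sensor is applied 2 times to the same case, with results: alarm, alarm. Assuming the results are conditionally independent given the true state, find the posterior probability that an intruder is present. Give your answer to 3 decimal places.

With H the event that an intruder is present, the joint likelihood of the observed sequence is P(data|H) = 0.824·0.824 = 0.67898 and P(data|¬H) = 0.118·0.118 = 0.013924.
Bayes: P(H|data) = 0.278·0.67898 / (0.278·0.67898 + 0.722·0.013924) = 0.18876/0.19881 = 0.9494.

Posterior P(H) ≈ 0.949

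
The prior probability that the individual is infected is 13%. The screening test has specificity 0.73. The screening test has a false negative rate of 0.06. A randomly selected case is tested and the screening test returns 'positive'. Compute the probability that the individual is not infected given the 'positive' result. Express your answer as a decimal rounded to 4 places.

Let H be the event that the individual is infected. P(H) = 0.13, so P(¬H) = 0.87. With E the 'positive' result, P(E|H) = 0.94 and P(E|¬H) = 0.27.
P(E) = 0.94·0.13 + 0.27·0.87 = 0.12220 + 0.23490 = 0.35710.
By Bayes' theorem, P(H|E) = 0.12220 / 0.35710 = 0.3422. Hence P(¬H|E) = 1 − 0.3422 = 0.6578.

P(¬H | E) ≈ 0.6578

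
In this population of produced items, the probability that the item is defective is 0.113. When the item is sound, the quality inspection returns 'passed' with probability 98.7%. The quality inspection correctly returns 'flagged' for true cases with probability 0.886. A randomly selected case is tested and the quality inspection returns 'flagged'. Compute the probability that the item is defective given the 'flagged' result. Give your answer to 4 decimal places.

P(H | E) ≈ 0.8967

Write H for 'the item is defective'. Prior odds H:¬H = 0.113/0.887 = 0.12740. For the 'flagged' outcome, the likelihood ratio is 0.886/0.013 = 68.154.
Posterior odds = 0.12740 × 68.154 = 8.6825, so P(H|E) = 8.6825/(1+8.6825) = 0.8967.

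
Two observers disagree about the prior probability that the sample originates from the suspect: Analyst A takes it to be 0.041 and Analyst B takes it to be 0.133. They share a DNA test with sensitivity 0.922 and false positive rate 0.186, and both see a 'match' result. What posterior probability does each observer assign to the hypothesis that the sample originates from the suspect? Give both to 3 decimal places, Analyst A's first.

Analyst A: 0.175; Analyst B: 0.432

The likelihood ratio for a 'match' result is 0.922/0.186 = 4.9570.
Analyst A: prior odds 0.041/0.959 = 0.042753; posterior odds 0.21193; posterior probability 0.175.
Analyst B: prior odds 0.133/0.867 = 0.15340; posterior odds 0.76041; posterior probability 0.432.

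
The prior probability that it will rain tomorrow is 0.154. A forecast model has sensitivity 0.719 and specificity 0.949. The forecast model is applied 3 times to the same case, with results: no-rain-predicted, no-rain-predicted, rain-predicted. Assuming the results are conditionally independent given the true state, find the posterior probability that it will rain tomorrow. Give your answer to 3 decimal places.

Posterior P(H) ≈ 0.184

With H the event that it will rain tomorrow, the joint likelihood of the observed sequence is P(data|H) = 0.281·0.281·0.719 = 0.056773 and P(data|¬H) = 0.949·0.949·0.051 = 0.045931.
Bayes: P(H|data) = 0.154·0.056773 / (0.154·0.056773 + 0.846·0.045931) = 0.0087430/0.047600 = 0.1837.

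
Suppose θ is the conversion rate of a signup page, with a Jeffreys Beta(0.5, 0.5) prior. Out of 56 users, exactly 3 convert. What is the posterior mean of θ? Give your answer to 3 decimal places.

Posterior mean ≈ 0.061

The binomial likelihood is conjugate to the Beta prior: with 3 successes and 53 failures, the posterior is Beta(0.5+3, 0.5+53) = Beta(3.5, 53.5).
Posterior mean = α/(α+β) = 3.5/57 = 0.061.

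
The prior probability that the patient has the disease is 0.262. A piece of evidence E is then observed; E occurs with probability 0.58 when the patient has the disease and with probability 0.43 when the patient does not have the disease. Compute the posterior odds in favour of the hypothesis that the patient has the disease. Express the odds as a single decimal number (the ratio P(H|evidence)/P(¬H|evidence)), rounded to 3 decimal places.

Posterior odds ≈ 0.479

Prior odds = 0.262/(1−0.262) = 0.35501. In log-odds, ln(0.35501) = -1.0356.
Add log likelihood ratio: ln(1.3488) = 0.29924.
Posterior log-odds = -0.73636, so posterior odds = exp(-0.73636) = 0.47886.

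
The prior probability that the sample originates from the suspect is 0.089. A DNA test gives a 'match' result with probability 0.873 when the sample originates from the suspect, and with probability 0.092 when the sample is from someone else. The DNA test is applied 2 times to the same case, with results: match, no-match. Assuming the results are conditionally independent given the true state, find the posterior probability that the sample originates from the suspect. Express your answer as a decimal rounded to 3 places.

Posterior P(H) ≈ 0.115

Let H be the event that the sample originates from the suspect; start with P(H) = 0.089. P('match'|H) = 0.873, P('match'|¬H) = 0.092.
Update on result 1 ('match'): P(H) ← 0.873·0.0890 / (0.873·0.0890 + 0.092·0.9110) = 0.077697/0.16151 = 0.4811.
Update on result 2 ('no-match'): P(H) ← 0.127·0.4811 / (0.127·0.4811 + 0.908·0.5189) = 0.061096/0.53228 = 0.1148.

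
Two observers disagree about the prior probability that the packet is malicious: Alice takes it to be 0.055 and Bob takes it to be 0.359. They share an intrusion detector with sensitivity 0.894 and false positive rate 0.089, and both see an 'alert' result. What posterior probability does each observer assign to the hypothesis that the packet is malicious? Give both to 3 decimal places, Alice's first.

P('+'|H) = 0.894, P('+'|¬H) = 0.089.
Alice: numerator 0.894·0.055 = 0.049170; evidence = 0.049170+0.089·0.945 = 0.13327; posterior = 0.369.
Bob: numerator 0.894·0.359 = 0.32095; evidence = 0.32095+0.089·0.641 = 0.37800; posterior = 0.849.

Alice: 0.369; Bob: 0.849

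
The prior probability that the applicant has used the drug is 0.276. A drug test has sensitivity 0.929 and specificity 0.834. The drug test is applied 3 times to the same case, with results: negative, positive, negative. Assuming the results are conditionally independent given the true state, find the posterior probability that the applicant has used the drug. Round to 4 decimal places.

With H the event that the applicant has used the drug, the joint likelihood of the observed sequence is P(data|H) = 0.071·0.929·0.071 = 0.0046831 and P(data|¬H) = 0.834·0.166·0.834 = 0.11546.
Bayes: P(H|data) = 0.276·0.0046831 / (0.276·0.0046831 + 0.724·0.11546) = 0.0012925/0.084887 = 0.0152.

Posterior P(H) ≈ 0.0152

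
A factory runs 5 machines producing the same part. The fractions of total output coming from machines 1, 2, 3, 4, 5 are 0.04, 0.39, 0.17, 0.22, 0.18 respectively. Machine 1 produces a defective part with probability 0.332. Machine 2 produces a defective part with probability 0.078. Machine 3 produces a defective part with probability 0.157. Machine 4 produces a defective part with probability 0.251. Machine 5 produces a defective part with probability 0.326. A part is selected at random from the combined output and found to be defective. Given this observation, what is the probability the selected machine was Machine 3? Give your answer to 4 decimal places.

Posterior probability ≈ 0.1448

Tabulate prior·likelihood by source: [1] prior 0.04, lik 0.332, product 0.01328; [2] prior 0.39, lik 0.078, product 0.03042; [3] prior 0.17, lik 0.157, product 0.02669; [4] prior 0.22, lik 0.251, product 0.05522; [5] prior 0.18, lik 0.326, product 0.05868.
Normalizing constant = 0.18429; the posterior for Machine 3 is its product over the sum, 0.02669/0.18429 = 0.1448.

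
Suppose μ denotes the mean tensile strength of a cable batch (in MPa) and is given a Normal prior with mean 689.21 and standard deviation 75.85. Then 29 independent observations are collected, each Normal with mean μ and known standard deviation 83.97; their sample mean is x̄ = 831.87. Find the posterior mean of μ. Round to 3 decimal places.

With known σ, the Normal prior is conjugate. Weight on the data is w = (n/σ²)/(n/σ² + 1/τ₀²) = 0.00411291/(0.00411291+0.00017382) = 0.95945.
Posterior mean = w·x̄ + (1−w)·μ₀ = 0.95945·831.87 + 0.040547·689.21 = 826.086.

Posterior mean ≈ 826.086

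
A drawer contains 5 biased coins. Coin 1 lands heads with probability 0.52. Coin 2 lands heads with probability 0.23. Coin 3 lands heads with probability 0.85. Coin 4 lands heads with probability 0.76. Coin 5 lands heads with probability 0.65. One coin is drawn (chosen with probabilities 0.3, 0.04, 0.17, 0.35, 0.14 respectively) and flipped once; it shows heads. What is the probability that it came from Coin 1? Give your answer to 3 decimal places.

Posterior probability ≈ 0.234

P(heads|C1) = 0.52; P(heads|C2) = 0.23; P(heads|C3) = 0.85; P(heads|C4) = 0.76; P(heads|C5) = 0.65.
Prior × likelihood for each source: 0.3·0.52=0.1560, 0.04·0.23=0.009200, 0.17·0.85=0.1445, 0.35·0.76=0.2660, 0.14·0.65=0.09100. Summing gives P(heads) = 0.66670.
P(Coin 1 | heads) = 0.1560 / 0.66670 = 0.234.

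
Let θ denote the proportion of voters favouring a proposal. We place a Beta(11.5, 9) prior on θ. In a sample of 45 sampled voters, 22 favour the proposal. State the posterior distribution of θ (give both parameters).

Posterior: Beta(33.5, 32)

The binomial likelihood is conjugate to the Beta prior: with 22 successes and 23 failures, the posterior is Beta(11.5+22, 9+23) = Beta(33.5, 32).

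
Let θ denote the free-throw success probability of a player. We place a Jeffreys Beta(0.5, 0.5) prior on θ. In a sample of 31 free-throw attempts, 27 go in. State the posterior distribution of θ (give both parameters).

Posterior: Beta(27.5, 4.5)

The binomial likelihood is conjugate to the Beta prior: with 27 successes and 4 failures, the posterior is Beta(0.5+27, 0.5+4) = Beta(27.5, 4.5).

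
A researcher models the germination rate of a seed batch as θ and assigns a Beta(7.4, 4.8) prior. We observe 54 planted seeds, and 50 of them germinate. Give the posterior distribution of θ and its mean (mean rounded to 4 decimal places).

Posterior: Beta(57.4, 8.8); mean ≈ 0.8671

The binomial likelihood is conjugate to the Beta prior: with 50 successes and 4 failures, the posterior is Beta(7.4+50, 4.8+4) = Beta(57.4, 8.8).
Posterior mean = α/(α+β) = 57.4/66.2 = 0.8671.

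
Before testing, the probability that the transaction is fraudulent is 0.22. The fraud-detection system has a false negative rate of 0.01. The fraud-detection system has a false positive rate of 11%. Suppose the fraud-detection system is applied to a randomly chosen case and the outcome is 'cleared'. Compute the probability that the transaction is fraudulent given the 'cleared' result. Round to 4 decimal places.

Let H be the event that the transaction is fraudulent. P(H) = 0.22, so P(¬H) = 0.78. With E the 'cleared' result, P(E|H) = 0.01 and P(E|¬H) = 0.89.
P(E) = 0.01·0.22 + 0.89·0.78 = 0.0022000 + 0.69420 = 0.69640.
By Bayes' theorem, P(H|E) = 0.0022000 / 0.69640 = 0.0032.

P(H | E) ≈ 0.0032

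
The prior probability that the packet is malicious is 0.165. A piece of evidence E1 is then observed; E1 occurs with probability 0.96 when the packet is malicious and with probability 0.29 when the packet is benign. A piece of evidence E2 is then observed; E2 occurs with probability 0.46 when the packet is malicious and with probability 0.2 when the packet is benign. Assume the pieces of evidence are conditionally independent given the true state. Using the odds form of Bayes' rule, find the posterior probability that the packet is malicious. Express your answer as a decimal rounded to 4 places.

Prior odds = 0.165/(1−0.165) = 0.19760. In log-odds, ln(0.19760) = -1.6215.
Add log likelihood ratios: ln(3.3103) + ln(2.3000) = 2.0300.
Posterior log-odds = 0.40848, so posterior odds = exp(0.40848) = 1.5045. Converting, P(H|E) = 1.5045/2.5045 = 0.6007.

Posterior probability ≈ 0.6007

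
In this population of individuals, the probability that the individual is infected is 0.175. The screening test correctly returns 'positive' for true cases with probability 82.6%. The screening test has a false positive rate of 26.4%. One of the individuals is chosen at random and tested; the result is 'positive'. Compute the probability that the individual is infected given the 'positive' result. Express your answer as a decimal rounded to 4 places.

Let H be the event that the individual is infected. P(H) = 0.175, so P(¬H) = 0.825. With E the 'positive' result, P(E|H) = 0.826 and P(E|¬H) = 0.264.
P(E) = 0.826·0.175 + 0.264·0.825 = 0.14455 + 0.21780 = 0.36235.
By Bayes' theorem, P(H|E) = 0.14455 / 0.36235 = 0.3989.

P(H | E) ≈ 0.3989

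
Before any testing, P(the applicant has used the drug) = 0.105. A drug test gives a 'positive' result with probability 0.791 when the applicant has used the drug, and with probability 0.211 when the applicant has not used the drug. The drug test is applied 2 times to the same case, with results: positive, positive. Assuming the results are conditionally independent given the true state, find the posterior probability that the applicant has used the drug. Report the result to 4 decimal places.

Posterior P(H) ≈ 0.6225

Let H be the event that the applicant has used the drug; start with P(H) = 0.105. P('positive'|H) = 0.791, P('positive'|¬H) = 0.211.
Update on result 1 ('positive'): P(H) ← 0.791·0.1050 / (0.791·0.1050 + 0.211·0.8950) = 0.083055/0.27190 = 0.3055.
Update on result 2 ('positive'): P(H) ← 0.791·0.3055 / (0.791·0.3055 + 0.211·0.6945) = 0.24162/0.38817 = 0.6225.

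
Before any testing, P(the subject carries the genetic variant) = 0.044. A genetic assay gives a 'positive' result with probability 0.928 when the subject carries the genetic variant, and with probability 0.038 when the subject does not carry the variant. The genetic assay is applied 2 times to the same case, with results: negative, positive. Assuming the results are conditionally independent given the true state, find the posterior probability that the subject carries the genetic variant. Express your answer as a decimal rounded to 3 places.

Posterior P(H) ≈ 0.078

With H the event that the subject carries the genetic variant, the joint likelihood of the observed sequence is P(data|H) = 0.072·0.928 = 0.066816 and P(data|¬H) = 0.962·0.038 = 0.036556.
Bayes: P(H|data) = 0.044·0.066816 / (0.044·0.066816 + 0.956·0.036556) = 0.0029399/0.037887 = 0.0776.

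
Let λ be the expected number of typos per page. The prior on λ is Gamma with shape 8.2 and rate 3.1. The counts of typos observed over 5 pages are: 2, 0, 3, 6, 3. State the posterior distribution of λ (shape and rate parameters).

Total count ∑xᵢ = 14 over n = 5 pages.
Gamma is conjugate to the Poisson likelihood: posterior is Gamma(shape = 8.2+14 = 22.2, rate = 3.1+5 = 8.1).

Posterior: Gamma(shape=22.2, rate=8.1)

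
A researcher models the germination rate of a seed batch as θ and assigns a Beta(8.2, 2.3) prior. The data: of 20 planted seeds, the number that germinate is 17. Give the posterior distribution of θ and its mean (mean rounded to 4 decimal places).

Posterior: Beta(25.2, 5.3); mean ≈ 0.8262

Observing 17 successes and 3 failures updates Beta(8.2, 2.3) by adding the success and failure counts to the two shape parameters: α = 8.2+17 = 25.2, β = 2.3+3 = 5.3.
E[θ | data] = 25.2/(25.2+5.3) = 0.8262.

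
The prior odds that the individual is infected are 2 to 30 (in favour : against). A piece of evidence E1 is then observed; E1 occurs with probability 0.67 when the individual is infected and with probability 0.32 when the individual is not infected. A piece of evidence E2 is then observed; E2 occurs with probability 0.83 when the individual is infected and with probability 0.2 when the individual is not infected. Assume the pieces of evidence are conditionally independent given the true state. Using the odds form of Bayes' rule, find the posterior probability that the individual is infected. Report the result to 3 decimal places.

Prior odds = 2/30 = 0.066667. In log-odds, ln(0.066667) = -2.7081.
Add log likelihood ratios: ln(2.0938) + ln(4.1500) = 2.1621.
Posterior log-odds = -0.54599, so posterior odds = exp(-0.54599) = 0.57927. Converting, P(H|E) = 0.57927/1.5793 = 0.367.

Posterior probability ≈ 0.367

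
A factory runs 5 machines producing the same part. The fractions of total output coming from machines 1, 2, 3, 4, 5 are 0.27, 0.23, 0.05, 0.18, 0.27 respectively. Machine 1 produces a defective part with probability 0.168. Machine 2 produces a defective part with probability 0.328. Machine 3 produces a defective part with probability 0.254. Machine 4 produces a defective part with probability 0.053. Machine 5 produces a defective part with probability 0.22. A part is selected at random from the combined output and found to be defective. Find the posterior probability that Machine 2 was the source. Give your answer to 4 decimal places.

Posterior probability ≈ 0.3727

Tabulate prior·likelihood by source: [1] prior 0.27, lik 0.168, product 0.04536; [2] prior 0.23, lik 0.328, product 0.07544; [3] prior 0.05, lik 0.254, product 0.01270; [4] prior 0.18, lik 0.053, product 0.009540; [5] prior 0.27, lik 0.22, product 0.05940.
Normalizing constant = 0.20244; the posterior for Machine 2 is its product over the sum, 0.07544/0.20244 = 0.3727.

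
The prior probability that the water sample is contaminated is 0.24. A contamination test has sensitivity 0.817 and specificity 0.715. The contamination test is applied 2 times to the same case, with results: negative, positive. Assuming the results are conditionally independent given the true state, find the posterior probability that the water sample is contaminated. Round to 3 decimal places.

Let H be the event that the water sample is contaminated; start with P(H) = 0.24. P('positive'|H) = 0.817, P('positive'|¬H) = 0.285.
Update on result 1 ('negative'): P(H) ← 0.183·0.2400 / (0.183·0.2400 + 0.715·0.7600) = 0.043920/0.58732 = 0.0748.
Update on result 2 ('positive'): P(H) ← 0.817·0.0748 / (0.817·0.0748 + 0.285·0.9252) = 0.061096/0.32478 = 0.1881.

Posterior P(H) ≈ 0.188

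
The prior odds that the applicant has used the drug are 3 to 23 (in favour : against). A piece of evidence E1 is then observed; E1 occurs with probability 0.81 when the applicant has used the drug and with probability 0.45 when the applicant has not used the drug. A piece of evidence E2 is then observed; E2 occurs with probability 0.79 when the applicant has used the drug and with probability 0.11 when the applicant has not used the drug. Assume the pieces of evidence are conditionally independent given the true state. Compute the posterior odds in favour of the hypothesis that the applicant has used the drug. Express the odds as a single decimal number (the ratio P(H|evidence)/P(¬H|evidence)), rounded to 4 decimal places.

Posterior odds ≈ 1.6862

Prior odds = 3/23 = 0.13043.
Likelihood ratio for E1 = 0.81/0.45 = 1.8000.
Likelihood ratio for E2 = 0.79/0.11 = 7.1818.
Posterior odds = prior odds × LR₁ × LR₂ = 1.6862.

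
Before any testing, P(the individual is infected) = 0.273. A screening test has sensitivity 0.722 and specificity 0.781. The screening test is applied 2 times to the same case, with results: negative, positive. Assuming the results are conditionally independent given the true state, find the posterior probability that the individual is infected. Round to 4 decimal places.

With H the event that the individual is infected, the joint likelihood of the observed sequence is P(data|H) = 0.278·0.722 = 0.20072 and P(data|¬H) = 0.781·0.219 = 0.17104.
Bayes: P(H|data) = 0.273·0.20072 / (0.273·0.20072 + 0.727·0.17104) = 0.054795/0.17914 = 0.3059.

Posterior P(H) ≈ 0.3059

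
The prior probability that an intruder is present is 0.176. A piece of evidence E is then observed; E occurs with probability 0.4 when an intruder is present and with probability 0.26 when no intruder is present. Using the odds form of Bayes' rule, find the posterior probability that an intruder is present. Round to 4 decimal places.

Posterior probability ≈ 0.2473

Prior odds = 0.176/(1−0.176) = 0.21359.
Likelihood ratio for E = 0.4/0.26 = 1.5385.
Posterior odds = prior odds × LR = 0.32860.
Posterior probability = odds/(1+odds) = 0.32860/1.3286 = 0.2473.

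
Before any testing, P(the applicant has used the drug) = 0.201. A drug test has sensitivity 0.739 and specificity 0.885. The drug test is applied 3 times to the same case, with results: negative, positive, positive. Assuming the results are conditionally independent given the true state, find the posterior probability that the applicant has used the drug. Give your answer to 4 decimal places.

Posterior P(H) ≈ 0.7539

Let H be the event that the applicant has used the drug; start with P(H) = 0.201. P('positive'|H) = 0.739, P('positive'|¬H) = 0.115.
Update on result 1 ('negative'): P(H) ← 0.261·0.2010 / (0.261·0.2010 + 0.885·0.7990) = 0.052461/0.75958 = 0.0691.
Update on result 2 ('positive'): P(H) ← 0.739·0.0691 / (0.739·0.0691 + 0.115·0.9309) = 0.051040/0.15810 = 0.3228.
Update on result 3 ('positive'): P(H) ← 0.739·0.3228 / (0.739·0.3228 + 0.115·0.6772) = 0.23858/0.31645 = 0.7539.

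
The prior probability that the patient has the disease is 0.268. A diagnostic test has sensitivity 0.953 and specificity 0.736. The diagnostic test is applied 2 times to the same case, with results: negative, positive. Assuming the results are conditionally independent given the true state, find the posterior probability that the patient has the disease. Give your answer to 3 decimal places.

Posterior P(H) ≈ 0.078

With H the event that the patient has the disease, the joint likelihood of the observed sequence is P(data|H) = 0.047·0.953 = 0.044791 and P(data|¬H) = 0.736·0.264 = 0.19430.
Bayes: P(H|data) = 0.268·0.044791 / (0.268·0.044791 + 0.732·0.19430) = 0.012004/0.15423 = 0.0778.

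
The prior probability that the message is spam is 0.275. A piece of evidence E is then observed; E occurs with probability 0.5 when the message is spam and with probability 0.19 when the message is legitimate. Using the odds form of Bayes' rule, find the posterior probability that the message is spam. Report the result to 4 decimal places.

Prior odds = 0.275/(1−0.275) = 0.37931.
Likelihood ratio for E = 0.5/0.19 = 2.6316.
Posterior odds = prior odds × LR = 0.99819.
Posterior probability = odds/(1+odds) = 0.99819/1.9982 = 0.4995.

Posterior probability ≈ 0.4995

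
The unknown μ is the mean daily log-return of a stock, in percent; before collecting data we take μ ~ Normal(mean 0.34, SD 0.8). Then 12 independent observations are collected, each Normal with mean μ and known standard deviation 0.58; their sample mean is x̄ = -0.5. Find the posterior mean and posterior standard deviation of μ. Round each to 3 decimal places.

Posterior mean ≈ -0.465; posterior SD ≈ 0.164

With known σ, the Normal prior is conjugate. Weight on the data is w = (n/σ²)/(n/σ² + 1/τ₀²) = 35.6718/(35.6718+1.56250) = 0.95804.
Posterior mean = w·x̄ + (1−w)·μ₀ = 0.95804·-0.5 + 0.041964·0.34 = -0.465. Posterior variance = 1/(35.6718+1.56250) = 0.0268569, so SD = 0.164.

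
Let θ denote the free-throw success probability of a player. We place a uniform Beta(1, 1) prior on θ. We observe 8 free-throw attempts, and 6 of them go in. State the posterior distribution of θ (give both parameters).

Posterior: Beta(7, 3)

The binomial likelihood is conjugate to the Beta prior: with 6 successes and 2 failures, the posterior is Beta(1+6, 1+2) = Beta(7, 3).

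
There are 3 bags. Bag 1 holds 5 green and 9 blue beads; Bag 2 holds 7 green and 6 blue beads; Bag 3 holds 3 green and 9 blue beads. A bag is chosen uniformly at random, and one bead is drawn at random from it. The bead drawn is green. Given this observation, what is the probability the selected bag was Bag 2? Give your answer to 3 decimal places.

Posterior probability ≈ 0.470

P(green|Bag 1) = 0.3571; P(green|Bag 2) = 0.5385; P(green|Bag 3) = 0.25.
Prior × likelihood for each source: 0.333333·0.3571=0.1190, 0.333333·0.5385=0.1795, 0.333333·0.25=0.08333. Summing gives P(green) = 0.38187.
P(Bag 2 | green) = 0.1795 / 0.38187 = 0.470.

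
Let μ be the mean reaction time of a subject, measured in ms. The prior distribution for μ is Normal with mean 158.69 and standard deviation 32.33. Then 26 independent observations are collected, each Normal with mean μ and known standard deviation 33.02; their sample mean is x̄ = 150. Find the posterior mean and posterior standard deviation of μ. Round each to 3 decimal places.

Posterior mean ≈ 150.335; posterior SD ≈ 6.350

With known σ, the Normal prior is conjugate. Weight on the data is w = (n/σ²)/(n/σ² + 1/τ₀²) = 0.0238462/(0.0238462+0.00095673) = 0.96143.
Posterior mean = w·x̄ + (1−w)·μ₀ = 0.96143·150 + 0.038573·158.69 = 150.335. Posterior variance = 1/(0.0238462+0.00095673) = 40.3178, so SD = 6.350.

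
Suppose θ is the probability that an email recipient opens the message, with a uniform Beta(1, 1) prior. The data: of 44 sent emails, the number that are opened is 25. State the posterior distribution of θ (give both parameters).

Posterior: Beta(26, 20)

The binomial likelihood is conjugate to the Beta prior: with 25 successes and 19 failures, the posterior is Beta(1+25, 1+19) = Beta(26, 20).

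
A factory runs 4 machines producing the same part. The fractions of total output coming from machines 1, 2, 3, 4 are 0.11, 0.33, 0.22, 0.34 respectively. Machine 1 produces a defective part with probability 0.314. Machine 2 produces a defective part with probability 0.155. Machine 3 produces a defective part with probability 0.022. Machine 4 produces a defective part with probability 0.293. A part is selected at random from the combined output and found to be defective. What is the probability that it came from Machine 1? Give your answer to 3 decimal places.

Posterior probability ≈ 0.182

P(defective|M1) = 0.314; P(defective|M2) = 0.155; P(defective|M3) = 0.022; P(defective|M4) = 0.293.
Prior × likelihood for each source: 0.11·0.314=0.03454, 0.33·0.155=0.05115, 0.22·0.022=0.004840, 0.34·0.293=0.09962. Summing gives P(defective) = 0.19015.
P(Machine 1 | defective) = 0.03454 / 0.19015 = 0.182.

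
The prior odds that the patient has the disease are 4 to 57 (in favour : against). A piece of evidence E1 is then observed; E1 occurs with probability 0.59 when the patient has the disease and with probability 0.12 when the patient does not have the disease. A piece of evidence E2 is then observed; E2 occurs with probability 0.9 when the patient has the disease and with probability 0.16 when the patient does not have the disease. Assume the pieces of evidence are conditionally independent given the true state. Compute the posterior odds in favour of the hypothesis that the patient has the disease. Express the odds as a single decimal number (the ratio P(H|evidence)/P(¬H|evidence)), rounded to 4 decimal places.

Prior odds = 4/57 = 0.070175.
Likelihood ratio for E1 = 0.59/0.12 = 4.9167.
Likelihood ratio for E2 = 0.9/0.16 = 5.6250.
Posterior odds = prior odds × LR₁ × LR₂ = 1.9408.

Posterior odds ≈ 1.9408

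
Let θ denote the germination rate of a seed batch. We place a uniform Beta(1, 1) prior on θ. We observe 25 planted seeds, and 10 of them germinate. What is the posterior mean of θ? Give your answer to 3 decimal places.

Posterior mean ≈ 0.407

The binomial likelihood is conjugate to the Beta prior: with 10 successes and 15 failures, the posterior is Beta(1+10, 1+15) = Beta(11, 16).
E[θ | data] = 11/(11+16) = 0.407.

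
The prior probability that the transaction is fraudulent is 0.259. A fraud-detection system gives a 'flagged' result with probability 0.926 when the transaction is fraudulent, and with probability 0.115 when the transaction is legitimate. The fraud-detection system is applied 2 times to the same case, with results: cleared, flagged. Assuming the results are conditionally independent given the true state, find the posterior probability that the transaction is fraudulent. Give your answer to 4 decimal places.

Posterior P(H) ≈ 0.1905

With H the event that the transaction is fraudulent, the joint likelihood of the observed sequence is P(data|H) = 0.074·0.926 = 0.068524 and P(data|¬H) = 0.885·0.115 = 0.10178.
Bayes: P(H|data) = 0.259·0.068524 / (0.259·0.068524 + 0.741·0.10178) = 0.017748/0.093163 = 0.1905.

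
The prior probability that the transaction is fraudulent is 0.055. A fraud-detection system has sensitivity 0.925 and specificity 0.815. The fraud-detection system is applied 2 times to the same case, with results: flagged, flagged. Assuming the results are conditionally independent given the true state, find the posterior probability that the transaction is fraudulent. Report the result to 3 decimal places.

Posterior P(H) ≈ 0.593

With H the event that the transaction is fraudulent, the joint likelihood of the observed sequence is P(data|H) = 0.925·0.925 = 0.85563 and P(data|¬H) = 0.185·0.185 = 0.034225.
Bayes: P(H|data) = 0.055·0.85563 / (0.055·0.85563 + 0.945·0.034225) = 0.047059/0.079402 = 0.5927.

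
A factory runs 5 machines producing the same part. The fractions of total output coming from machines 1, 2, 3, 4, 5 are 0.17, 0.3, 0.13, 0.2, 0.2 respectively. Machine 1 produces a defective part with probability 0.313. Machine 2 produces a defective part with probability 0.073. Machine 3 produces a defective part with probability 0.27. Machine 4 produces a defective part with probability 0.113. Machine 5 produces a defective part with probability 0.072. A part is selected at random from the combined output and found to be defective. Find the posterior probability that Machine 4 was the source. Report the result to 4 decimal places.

P(defective|M1) = 0.313; P(defective|M2) = 0.073; P(defective|M3) = 0.27; P(defective|M4) = 0.113; P(defective|M5) = 0.072.
Prior × likelihood for each source: 0.17·0.313=0.05321, 0.3·0.073=0.02190, 0.13·0.27=0.03510, 0.2·0.113=0.02260, 0.2·0.072=0.01440. Summing gives P(defective) = 0.14721.
P(Machine 4 | defective) = 0.02260 / 0.14721 = 0.1535.

Posterior probability ≈ 0.1535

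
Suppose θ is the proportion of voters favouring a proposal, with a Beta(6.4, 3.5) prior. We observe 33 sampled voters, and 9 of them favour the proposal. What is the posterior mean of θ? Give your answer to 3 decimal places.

Posterior mean ≈ 0.359

Observing 9 successes and 24 failures updates Beta(6.4, 3.5) by adding the success and failure counts to the two shape parameters: α = 6.4+9 = 15.4, β = 3.5+24 = 27.5.
Posterior mean = α/(α+β) = 15.4/42.9 = 0.359.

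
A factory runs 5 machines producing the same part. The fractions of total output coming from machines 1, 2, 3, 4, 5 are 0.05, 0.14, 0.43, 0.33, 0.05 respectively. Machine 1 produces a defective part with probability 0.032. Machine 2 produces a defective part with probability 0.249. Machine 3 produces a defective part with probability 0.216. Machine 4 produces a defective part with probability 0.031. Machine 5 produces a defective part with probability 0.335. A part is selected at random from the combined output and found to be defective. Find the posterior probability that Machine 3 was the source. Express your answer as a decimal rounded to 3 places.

Posterior probability ≈ 0.594

Tabulate prior·likelihood by source: [1] prior 0.05, lik 0.032, product 0.001600; [2] prior 0.14, lik 0.249, product 0.03486; [3] prior 0.43, lik 0.216, product 0.09288; [4] prior 0.33, lik 0.031, product 0.01023; [5] prior 0.05, lik 0.335, product 0.01675.
Normalizing constant = 0.15632; the posterior for Machine 3 is its product over the sum, 0.09288/0.15632 = 0.594.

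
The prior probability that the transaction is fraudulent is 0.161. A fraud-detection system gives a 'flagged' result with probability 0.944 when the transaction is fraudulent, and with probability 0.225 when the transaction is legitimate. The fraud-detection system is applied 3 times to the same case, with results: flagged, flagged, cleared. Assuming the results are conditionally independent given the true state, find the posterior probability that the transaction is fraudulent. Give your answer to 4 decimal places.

With H the event that the transaction is fraudulent, the joint likelihood of the observed sequence is P(data|H) = 0.944·0.944·0.056 = 0.049904 and P(data|¬H) = 0.225·0.225·0.775 = 0.039234.
Bayes: P(H|data) = 0.161·0.049904 / (0.161·0.049904 + 0.839·0.039234) = 0.0080345/0.040952 = 0.1962.

Posterior P(H) ≈ 0.1962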